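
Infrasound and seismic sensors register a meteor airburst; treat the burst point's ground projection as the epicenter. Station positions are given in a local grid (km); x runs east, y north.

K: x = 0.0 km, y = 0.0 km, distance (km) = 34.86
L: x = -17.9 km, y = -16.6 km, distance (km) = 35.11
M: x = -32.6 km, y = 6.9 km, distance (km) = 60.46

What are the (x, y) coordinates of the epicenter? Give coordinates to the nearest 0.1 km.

Circle about each station: x² + y² = 34.86²; (x + 17.9)² + (y + 16.6)² = 35.11²; (x + 32.6)² + (y − 6.9)² = 60.46².
Subtracting pairs of circle equations eliminates x²+y² and gives linear equations (the radical axes):
-35.8 x − 33.2 y = 578.48
-65.2 x + 13.8 y = -1329.82
Solving the 2×2 system: x ≈ 13.6, y ≈ -32.1 km.

x ≈ 13.6 km, y ≈ -32.1 km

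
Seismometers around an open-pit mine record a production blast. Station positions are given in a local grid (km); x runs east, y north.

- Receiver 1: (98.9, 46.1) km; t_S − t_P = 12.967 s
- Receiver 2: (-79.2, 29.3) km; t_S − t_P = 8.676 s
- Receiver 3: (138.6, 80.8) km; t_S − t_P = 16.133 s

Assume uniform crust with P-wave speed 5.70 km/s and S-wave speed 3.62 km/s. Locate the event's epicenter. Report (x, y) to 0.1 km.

Distance from S−P lag: d = Δt · v_P v_S / (v_P − v_S) = Δt · (5.70·3.62)/(5.70−3.62) ≈ 9.9202·Δt.
So d_Receiver 1 = 128.64, d_Receiver 2 = 86.07, d_Receiver 3 = 160.04 km.
Circle about each station: (x − 98.9)² + (y − 46.1)² = 128.64²; (x + 79.2)² + (y − 29.3)² = 86.07²; (x − 138.6)² + (y − 80.8)² = 160.04².
Subtracting pairs of circle equations eliminates x²+y² and gives linear equations (the radical axes):
-356.2 x − 33.6 y = 4364.91
79.4 x + 69.4 y = 4767.63
Solving the 2×2 system: x ≈ -21.0, y ≈ 92.7 km.

x ≈ -21.0 km, y ≈ 92.7 km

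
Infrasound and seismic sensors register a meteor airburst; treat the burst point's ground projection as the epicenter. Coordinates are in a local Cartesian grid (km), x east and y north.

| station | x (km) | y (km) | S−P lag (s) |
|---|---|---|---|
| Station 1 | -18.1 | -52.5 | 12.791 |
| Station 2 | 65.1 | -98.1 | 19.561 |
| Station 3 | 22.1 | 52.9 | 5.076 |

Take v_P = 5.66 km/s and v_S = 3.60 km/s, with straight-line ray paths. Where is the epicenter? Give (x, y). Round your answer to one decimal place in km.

Distance from S−P lag: d = Δt · v_P v_S / (v_P − v_S) = Δt · (5.66·3.60)/(5.66−3.60) ≈ 9.8913·Δt.
So d_Station 1 = 126.52, d_Station 2 = 193.48, d_Station 3 = 50.21 km.
Circle about each station: (x + 18.1)² + (y + 52.5)² = 126.52²; (x − 65.1)² + (y + 98.1)² = 193.48²; (x − 22.1)² + (y − 52.9)² = 50.21².
Subtracting pairs of circle equations eliminates x²+y² and gives linear equations (the radical axes):
166.4 x − 91.2 y = -10649.44
80.4 x + 210.8 y = 13689.23
Solving the 2×2 system: x ≈ -23.5, y ≈ 73.9 km.
Check against Station 1 (with the unrounded x, y): √((x + 18.1)²+(y + 52.5)²) = 126.52 ≈ 126.52 km. ✓

x ≈ -23.5 km, y ≈ 73.9 km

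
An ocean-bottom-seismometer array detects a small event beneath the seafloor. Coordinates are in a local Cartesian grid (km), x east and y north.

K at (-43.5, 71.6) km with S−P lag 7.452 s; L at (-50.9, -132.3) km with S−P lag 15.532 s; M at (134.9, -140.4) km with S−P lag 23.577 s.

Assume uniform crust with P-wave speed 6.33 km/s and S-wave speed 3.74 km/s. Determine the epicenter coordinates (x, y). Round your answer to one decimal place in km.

x ≈ -22.5 km, y ≈ 6.8 km

Distance from S−P lag: d = Δt · v_P v_S / (v_P − v_S) = Δt · (6.33·3.74)/(6.33−3.74) ≈ 9.1406·Δt.
So d_K = 68.12, d_L = 141.97, d_M = 215.51 km.
Circle about each station: (x + 43.5)² + (y − 71.6)² = 68.12²; (x + 50.9)² + (y + 132.3)² = 141.97²; (x − 134.9)² + (y + 140.4)² = 215.51².
Subtracting pairs of circle equations eliminates x²+y² and gives linear equations (the radical axes):
-14.8 x − 407.8 y = -2439.86
356.8 x − 424.0 y = -10912.87
Solving the 2×2 system: x ≈ -22.5, y ≈ 6.8 km.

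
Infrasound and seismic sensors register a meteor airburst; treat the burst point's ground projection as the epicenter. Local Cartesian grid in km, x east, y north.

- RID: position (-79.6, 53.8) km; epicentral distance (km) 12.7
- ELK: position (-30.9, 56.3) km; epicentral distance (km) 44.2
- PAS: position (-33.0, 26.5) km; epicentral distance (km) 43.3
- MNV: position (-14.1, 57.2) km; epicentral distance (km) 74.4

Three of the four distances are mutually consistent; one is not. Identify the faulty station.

MNV

Solve using three stations at a time. Using RID, ELK, PAS (subtract circle equations pairwise → linear system) gives (x, y) ≈ (-73.0, 43.0).
Distances from that point to each station vs reported:
  RID: calculated 12.7 vs reported 12.7 → residual 0.0 km
  ELK: calculated 44.2 vs reported 44.2 → residual 0.0 km
  PAS: calculated 43.3 vs reported 43.3 → residual 0.0 km
  MNV: calculated 60.6 vs reported 74.4 → residual 13.8 km
RID, ELK, PAS are mutually consistent (residuals ≈ 0); MNV is off by 13.8 km.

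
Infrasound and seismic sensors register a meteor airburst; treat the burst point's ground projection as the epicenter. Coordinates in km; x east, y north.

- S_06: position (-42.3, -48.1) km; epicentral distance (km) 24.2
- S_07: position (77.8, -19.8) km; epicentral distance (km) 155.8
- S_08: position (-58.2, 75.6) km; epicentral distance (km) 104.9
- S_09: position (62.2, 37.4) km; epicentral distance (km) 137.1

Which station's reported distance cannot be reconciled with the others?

S_07

Solve using three stations at a time. Using S_06, S_08, S_09 (subtract circle equations pairwise → linear system) gives (x, y) ≈ (-57.6, -29.3).
Distances from that point to each station vs reported:
  S_06: calculated 24.2 vs reported 24.2 → residual 0.0 km
  S_07: calculated 135.7 vs reported 155.8 → residual 20.1 km
  S_08: calculated 104.9 vs reported 104.9 → residual 0.0 km
  S_09: calculated 137.1 vs reported 137.1 → residual 0.0 km
S_06, S_08, S_09 are mutually consistent (residuals ≈ 0); S_07 is off by 20.1 km.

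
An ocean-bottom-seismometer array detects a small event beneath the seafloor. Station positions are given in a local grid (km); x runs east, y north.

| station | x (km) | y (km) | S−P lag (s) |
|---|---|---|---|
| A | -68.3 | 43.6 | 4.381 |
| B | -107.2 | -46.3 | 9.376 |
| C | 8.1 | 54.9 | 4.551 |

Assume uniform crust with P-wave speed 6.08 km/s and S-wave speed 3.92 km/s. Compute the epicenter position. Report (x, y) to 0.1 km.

Distance from S−P lag: d = Δt · v_P v_S / (v_P − v_S) = Δt · (6.08·3.92)/(6.08−3.92) ≈ 11.0341·Δt.
So d_A = 48.34, d_B = 103.46, d_C = 50.22 km.
Circle about each station: (x + 68.3)² + (y − 43.6)² = 48.34²; (x + 107.2)² + (y + 46.3)² = 103.46²; (x − 8.1)² + (y − 54.9)² = 50.22².
Subtracting the A equation from the B and C equations removes the quadratic terms:
-77.8 x − 179.8 y = -1297.54
152.8 x + 22.6 y = -3671.52
Solving the 2×2 system: x ≈ -26.8, y ≈ 18.8 km.

x ≈ -26.8 km, y ≈ 18.8 km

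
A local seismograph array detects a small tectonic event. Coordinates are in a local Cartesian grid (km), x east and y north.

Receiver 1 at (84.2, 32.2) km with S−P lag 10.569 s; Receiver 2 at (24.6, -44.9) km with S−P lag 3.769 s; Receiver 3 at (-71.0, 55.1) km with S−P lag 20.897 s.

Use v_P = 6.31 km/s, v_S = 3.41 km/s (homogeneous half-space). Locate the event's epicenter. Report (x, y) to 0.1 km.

(52.0, -39.3)

Distance from S−P lag: d = Δt · v_P v_S / (v_P − v_S) = Δt · (6.31·3.41)/(6.31−3.41) ≈ 7.4197·Δt.
So d_Receiver 1 = 78.42, d_Receiver 2 = 27.96, d_Receiver 3 = 155.05 km.
Circle about each station: (x − 84.2)² + (y − 32.2)² = 78.42²; (x − 24.6)² + (y + 44.9)² = 27.96²; (x + 71.0)² + (y − 55.1)² = 155.05².
Subtracting pairs of circle equations eliminates x²+y² and gives linear equations (the radical axes):
-119.2 x − 154.2 y = -137.38
-310.4 x + 45.8 y = -17940.28
Solving the 2×2 system: x ≈ 52.0, y ≈ -39.3 km.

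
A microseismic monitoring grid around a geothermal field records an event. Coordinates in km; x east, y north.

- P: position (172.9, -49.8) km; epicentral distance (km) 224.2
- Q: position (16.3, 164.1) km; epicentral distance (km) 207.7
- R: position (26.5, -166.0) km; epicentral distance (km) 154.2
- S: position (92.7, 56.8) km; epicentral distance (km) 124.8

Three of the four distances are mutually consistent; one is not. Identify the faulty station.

S

Solve using three stations at a time. Using P, Q, R (subtract circle equations pairwise → linear system) gives (x, y) ≈ (-50.6, -32.5).
Distances from that point to each station vs reported:
  P: calculated 224.2 vs reported 224.2 → residual 0.0 km
  Q: calculated 207.7 vs reported 207.7 → residual 0.0 km
  R: calculated 154.2 vs reported 154.2 → residual 0.0 km
  S: calculated 168.9 vs reported 124.8 → residual 44.1 km
P, Q, R are mutually consistent (residuals ≈ 0); S is off by 44.1 km.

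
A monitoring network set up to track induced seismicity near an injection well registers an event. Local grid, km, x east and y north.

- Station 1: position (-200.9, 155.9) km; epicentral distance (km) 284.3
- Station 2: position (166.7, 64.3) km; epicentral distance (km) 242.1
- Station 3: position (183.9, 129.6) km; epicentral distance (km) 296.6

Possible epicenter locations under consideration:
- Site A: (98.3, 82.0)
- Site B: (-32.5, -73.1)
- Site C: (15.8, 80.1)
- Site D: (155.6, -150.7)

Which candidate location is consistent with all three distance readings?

Site B

For each candidate, compare |candidate − station| to the reported distance:
Site A: residuals Station 1 23.9, Station 2 171.4, Station 3 198.7 → max 198.7 km
Site B: residuals Station 1 0.0, Station 2 0.1, Station 3 0.1 → max 0.1 km
Site C: residuals Station 1 54.7, Station 2 90.4, Station 3 121.4 → max 121.4 km
Site D: residuals Station 1 185.9, Station 2 26.8, Station 3 14.9 → max 185.9 km
Only Site B has all residuals ≈ 0.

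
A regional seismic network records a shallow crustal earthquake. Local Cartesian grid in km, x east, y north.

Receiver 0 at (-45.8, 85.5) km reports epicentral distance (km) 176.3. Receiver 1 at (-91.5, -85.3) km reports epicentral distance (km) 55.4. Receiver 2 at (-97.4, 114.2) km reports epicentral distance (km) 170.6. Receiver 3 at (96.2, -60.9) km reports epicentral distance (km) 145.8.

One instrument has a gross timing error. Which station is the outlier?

Solve using three stations at a time. Using Receiver 1, Receiver 2, Receiver 3 (subtract circle equations pairwise → linear system) gives (x, y) ≈ (-49.2, -49.5).
Distances from that point to each station vs reported:
  Receiver 0: calculated 135.0 vs reported 176.3 → residual 41.3 km
  Receiver 1: calculated 55.5 vs reported 55.4 → residual 0.1 km
  Receiver 2: calculated 170.6 vs reported 170.6 → residual 0.0 km
  Receiver 3: calculated 145.8 vs reported 145.8 → residual 0.0 km
Receiver 1, Receiver 2, Receiver 3 are mutually consistent (residuals ≈ 0); Receiver 0 is off by 41.3 km.

Receiver 0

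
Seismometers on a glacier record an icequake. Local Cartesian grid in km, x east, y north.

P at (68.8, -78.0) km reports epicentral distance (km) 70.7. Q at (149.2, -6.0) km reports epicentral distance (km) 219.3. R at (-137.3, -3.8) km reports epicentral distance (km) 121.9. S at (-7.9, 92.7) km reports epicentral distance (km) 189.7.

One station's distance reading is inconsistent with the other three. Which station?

Solve using three stations at a time. Using Q, R, S (subtract circle equations pairwise → linear system) gives (x, y) ≈ (-52.7, -91.7).
Distances from that point to each station vs reported:
  P: calculated 122.3 vs reported 70.7 → residual 51.6 km
  Q: calculated 219.3 vs reported 219.3 → residual 0.0 km
  R: calculated 122.0 vs reported 121.9 → residual 0.1 km
  S: calculated 189.7 vs reported 189.7 → residual 0.0 km
Q, R, S are mutually consistent (residuals ≈ 0); P is off by 51.6 km.

P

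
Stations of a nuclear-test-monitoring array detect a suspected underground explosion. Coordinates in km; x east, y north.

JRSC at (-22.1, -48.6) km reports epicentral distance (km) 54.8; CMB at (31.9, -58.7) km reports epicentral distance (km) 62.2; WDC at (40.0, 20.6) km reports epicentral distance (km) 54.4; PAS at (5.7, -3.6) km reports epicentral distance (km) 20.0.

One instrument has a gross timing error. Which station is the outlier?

CMB

Solve using three stations at a time. Using JRSC, WDC, PAS (subtract circle equations pairwise → linear system) gives (x, y) ≈ (-12.2, 5.3).
Distances from that point to each station vs reported:
  JRSC: calculated 54.8 vs reported 54.8 → residual 0.0 km
  CMB: calculated 77.7 vs reported 62.2 → residual 15.5 km
  WDC: calculated 54.4 vs reported 54.4 → residual 0.0 km
  PAS: calculated 20.0 vs reported 20.0 → residual 0.0 km
JRSC, WDC, PAS are mutually consistent (residuals ≈ 0); CMB is off by 15.5 km.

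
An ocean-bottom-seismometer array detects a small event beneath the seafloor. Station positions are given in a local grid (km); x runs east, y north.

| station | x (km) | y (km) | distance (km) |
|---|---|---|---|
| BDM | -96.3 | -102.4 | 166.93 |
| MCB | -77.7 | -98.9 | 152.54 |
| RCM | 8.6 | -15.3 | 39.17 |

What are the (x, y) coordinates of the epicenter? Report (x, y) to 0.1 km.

Circle about each station: (x + 96.3)² + (y + 102.4)² = 166.93²; (x + 77.7)² + (y + 98.9)² = 152.54²; (x − 8.6)² + (y + 15.3)² = 39.17².
Subtracting the BDM equation from the MCB and RCM equations removes the quadratic terms:
37.2 x + 7.0 y = 656.22
209.8 x + 174.2 y = 6879.94
Solving the 2×2 system: x ≈ 13.2, y ≈ 23.6 km.

(13.2, 23.6)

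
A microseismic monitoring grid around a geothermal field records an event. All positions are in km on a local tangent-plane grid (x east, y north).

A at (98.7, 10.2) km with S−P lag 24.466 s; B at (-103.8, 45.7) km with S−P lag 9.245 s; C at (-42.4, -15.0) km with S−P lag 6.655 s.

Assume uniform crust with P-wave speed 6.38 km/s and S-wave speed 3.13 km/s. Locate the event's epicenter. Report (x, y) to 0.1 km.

Distance from S−P lag: d = Δt · v_P v_S / (v_P − v_S) = Δt · (6.38·3.13)/(6.38−3.13) ≈ 6.1444·Δt.
So d_A = 150.33, d_B = 56.81, d_C = 40.89 km.
Circle about each station: (x − 98.7)² + (y − 10.2)² = 150.33²; (x + 103.8)² + (y − 45.7)² = 56.81²; (x + 42.4)² + (y + 15.0)² = 40.89².
Subtracting the A equation from the B and C equations removes the quadratic terms:
-405.0 x + 71.0 y = 22388.93
-282.2 x − 50.4 y = 13104.15
Solving the 2×2 system: x ≈ -50.9, y ≈ 25.0 km.
Check against A (with the unrounded x, y): √((x − 98.7)²+(y − 10.2)²) = 150.33 ≈ 150.33 km. ✓

-50.9 km east, 25.0 km north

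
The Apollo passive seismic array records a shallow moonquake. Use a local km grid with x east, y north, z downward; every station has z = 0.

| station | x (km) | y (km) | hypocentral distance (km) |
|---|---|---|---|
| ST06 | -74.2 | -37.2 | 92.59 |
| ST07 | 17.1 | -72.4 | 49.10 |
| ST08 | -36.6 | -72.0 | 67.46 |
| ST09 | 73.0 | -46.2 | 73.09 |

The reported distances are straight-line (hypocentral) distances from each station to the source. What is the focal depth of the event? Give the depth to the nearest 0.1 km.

37.4 km

Each station gives a sphere (x−x_i)² + (y−y_i)² + z² = d_i² (stations at z=0).
Subtracting the ST06 sphere from ST07 and ST08: z² cancels, leaving linear equations in x and y:
182.6 x − 70.4 y = 4806.79
75.2 x − 69.6 y = 3656.14
Solving: x ≈ 10.406, y ≈ -41.287 km (keep extra digits for the depth step; rounded: 10.4, -41.3).
Then from the ST06 sphere: z² = 92.59² − (x + 74.2)² − (y + 37.2)² with x = 10.406, y = -41.287, so z ≈ 37.390 ≈ 37.4 km.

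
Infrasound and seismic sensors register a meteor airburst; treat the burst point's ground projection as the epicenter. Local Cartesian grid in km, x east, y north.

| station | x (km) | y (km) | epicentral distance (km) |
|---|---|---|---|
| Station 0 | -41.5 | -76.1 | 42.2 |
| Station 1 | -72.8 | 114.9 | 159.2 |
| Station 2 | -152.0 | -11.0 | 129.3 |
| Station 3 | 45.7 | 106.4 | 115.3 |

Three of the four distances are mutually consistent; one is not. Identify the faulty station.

Solve using three stations at a time. Using Station 0, Station 1, Station 2 (subtract circle equations pairwise → linear system) gives (x, y) ≈ (-25.3, -37.1).
Distances from that point to each station vs reported:
  Station 0: calculated 42.2 vs reported 42.2 → residual 0.0 km
  Station 1: calculated 159.2 vs reported 159.2 → residual 0.0 km
  Station 2: calculated 129.3 vs reported 129.3 → residual 0.0 km
  Station 3: calculated 160.1 vs reported 115.3 → residual 44.8 km
Station 0, Station 1, Station 2 are mutually consistent (residuals ≈ 0); Station 3 is off by 44.8 km.

Station 3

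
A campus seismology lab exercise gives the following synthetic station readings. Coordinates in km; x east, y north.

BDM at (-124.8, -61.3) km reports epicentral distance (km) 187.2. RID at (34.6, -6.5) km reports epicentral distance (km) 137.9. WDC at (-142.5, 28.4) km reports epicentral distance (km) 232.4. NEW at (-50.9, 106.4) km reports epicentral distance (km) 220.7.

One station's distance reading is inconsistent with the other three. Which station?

Solve using three stations at a time. Using BDM, WDC, NEW (subtract circle equations pairwise → linear system) gives (x, y) ≈ (61.0, -83.8).
Distances from that point to each station vs reported:
  BDM: calculated 187.1 vs reported 187.2 → residual 0.1 km
  RID: calculated 81.6 vs reported 137.9 → residual 56.3 km
  WDC: calculated 232.3 vs reported 232.4 → residual 0.1 km
  NEW: calculated 220.6 vs reported 220.7 → residual 0.1 km
BDM, WDC, NEW are mutually consistent (residuals ≈ 0); RID is off by 56.3 km.

RID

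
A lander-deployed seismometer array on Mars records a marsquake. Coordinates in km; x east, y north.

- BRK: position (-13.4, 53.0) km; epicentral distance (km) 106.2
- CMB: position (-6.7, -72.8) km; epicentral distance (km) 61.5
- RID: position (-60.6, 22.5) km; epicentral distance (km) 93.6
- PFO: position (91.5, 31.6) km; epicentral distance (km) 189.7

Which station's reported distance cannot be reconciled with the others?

Solve using three stations at a time. Using CMB, RID, PFO (subtract circle equations pairwise → linear system) gives (x, y) ≈ (-68.2, -70.8).
Distances from that point to each station vs reported:
  BRK: calculated 135.4 vs reported 106.2 → residual 29.2 km
  CMB: calculated 61.5 vs reported 61.5 → residual 0.0 km
  RID: calculated 93.6 vs reported 93.6 → residual 0.0 km
  PFO: calculated 189.7 vs reported 189.7 → residual 0.0 km
CMB, RID, PFO are mutually consistent (residuals ≈ 0); BRK is off by 29.2 km.

BRK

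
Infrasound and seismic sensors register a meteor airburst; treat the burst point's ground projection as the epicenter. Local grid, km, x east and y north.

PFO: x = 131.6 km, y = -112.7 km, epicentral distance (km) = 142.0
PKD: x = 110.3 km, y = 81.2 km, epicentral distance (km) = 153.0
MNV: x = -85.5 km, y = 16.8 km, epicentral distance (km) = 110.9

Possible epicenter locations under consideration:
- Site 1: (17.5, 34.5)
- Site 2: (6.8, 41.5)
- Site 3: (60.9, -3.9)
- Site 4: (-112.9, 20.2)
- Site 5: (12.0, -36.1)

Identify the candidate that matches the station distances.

For each candidate, compare |candidate − station| to the reported distance:
Site 1: residuals PFO 44.2, PKD 49.1, MNV 6.4 → max 49.1 km
Site 2: residuals PFO 56.4, PKD 42.1, MNV 15.4 → max 56.4 km
Site 3: residuals PFO 12.2, PKD 54.6, MNV 37.0 → max 54.6 km
Site 4: residuals PFO 136.3, PKD 78.4, MNV 83.3 → max 136.3 km
Site 5: residuals PFO 0.0, PKD 0.0, MNV 0.0 → max 0.0 km
Only Site 5 has all residuals ≈ 0.

Site 5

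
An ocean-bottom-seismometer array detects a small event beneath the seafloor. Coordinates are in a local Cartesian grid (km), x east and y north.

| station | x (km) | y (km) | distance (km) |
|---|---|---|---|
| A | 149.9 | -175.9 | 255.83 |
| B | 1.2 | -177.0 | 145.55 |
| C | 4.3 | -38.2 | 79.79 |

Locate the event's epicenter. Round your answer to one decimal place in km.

(-74.2, -52.5)

Circle about each station: (x − 149.9)² + (y + 175.9)² = 255.83²; (x − 1.2)² + (y + 177.0)² = 145.55²; (x − 4.3)² + (y + 38.2)² = 79.79².
Subtracting the A equation from the B and C equations removes the quadratic terms:
-297.4 x − 2.2 y = 22183.81
-291.2 x + 275.4 y = 7149.45
Solving the 2×2 system: x ≈ -74.2, y ≈ -52.5 km.
Check against A (with the unrounded x, y): √((x − 149.9)²+(y + 175.9)²) = 255.83 ≈ 255.83 km. ✓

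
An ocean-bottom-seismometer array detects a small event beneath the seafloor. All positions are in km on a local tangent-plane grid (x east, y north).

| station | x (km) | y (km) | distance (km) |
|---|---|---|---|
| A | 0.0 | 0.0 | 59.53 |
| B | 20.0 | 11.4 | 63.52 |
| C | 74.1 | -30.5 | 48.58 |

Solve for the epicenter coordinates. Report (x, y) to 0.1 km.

Circle about each station: x² + y² = 59.53²; (x − 20.0)² + (y − 11.4)² = 63.52²; (x − 74.1)² + (y + 30.5)² = 48.58².
Subtracting the A equation from the B and C equations removes the quadratic terms:
40.0 x + 22.8 y = 38.99
148.2 x − 61.0 y = 7604.86
Solving the 2×2 system: x ≈ 30.2, y ≈ -51.3 km.
Check against A (with the unrounded x, y): √(x²+y²) = 59.52 ≈ 59.53 km. ✓

(30.2, -51.3)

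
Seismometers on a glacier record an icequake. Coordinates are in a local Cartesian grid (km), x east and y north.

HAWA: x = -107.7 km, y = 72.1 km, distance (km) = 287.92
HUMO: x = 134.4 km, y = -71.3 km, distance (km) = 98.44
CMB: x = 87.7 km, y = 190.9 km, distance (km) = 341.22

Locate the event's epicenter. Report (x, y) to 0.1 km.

Circle about each station: (x + 107.7)² + (y − 72.1)² = 287.92²; (x − 134.4)² + (y + 71.3)² = 98.44²; (x − 87.7)² + (y − 190.9)² = 341.22².
Subtracting the HAWA equation from the HUMO and CMB equations removes the quadratic terms:
484.2 x − 286.8 y = 79556.84
390.8 x + 237.6 y = -6196.76
Solving the 2×2 system: x ≈ 75.4, y ≈ -150.1 km.

75.4 km east, -150.1 km north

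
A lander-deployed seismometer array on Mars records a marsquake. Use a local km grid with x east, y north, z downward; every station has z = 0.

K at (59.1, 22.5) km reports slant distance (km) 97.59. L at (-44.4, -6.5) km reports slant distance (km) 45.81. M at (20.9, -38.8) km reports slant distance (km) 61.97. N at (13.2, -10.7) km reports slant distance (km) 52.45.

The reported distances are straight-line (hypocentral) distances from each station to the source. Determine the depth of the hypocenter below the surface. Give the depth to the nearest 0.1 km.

z ≈ 38.7 km

Each station gives a sphere (x−x_i)² + (y−y_i)² + z² = d_i² (stations at z=0).
Subtracting the K sphere from L and M: z² cancels, leaving linear equations in x and y:
-207.0 x − 58.0 y = 5439.80
-76.4 x − 122.6 y = 3626.72
Solving: x ≈ -21.796, y ≈ -15.999 km (keep extra digits for the depth step; rounded: -21.8, -16.0).
Then from the K sphere: z² = 97.59² − (x − 59.1)² − (y − 22.5)² with x = -21.796, y = -15.999, so z ≈ 38.697 ≈ 38.7 km.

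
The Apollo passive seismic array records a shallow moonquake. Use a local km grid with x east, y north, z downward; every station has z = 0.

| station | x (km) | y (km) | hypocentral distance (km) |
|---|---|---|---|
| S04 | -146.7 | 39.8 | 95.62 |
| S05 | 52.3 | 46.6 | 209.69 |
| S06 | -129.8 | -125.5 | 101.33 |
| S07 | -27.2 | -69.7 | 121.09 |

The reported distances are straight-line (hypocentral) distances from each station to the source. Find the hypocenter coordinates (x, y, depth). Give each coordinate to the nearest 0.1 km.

x ≈ -131.9 km, y ≈ -38.8 km, depth ≈ 52.4 km

Each station gives a sphere (x−x_i)² + (y−y_i)² + z² = d_i² (stations at z=0).
Subtracting the S04 sphere from S05 and S06: z² cancels, leaving linear equations in x and y:
398.0 x + 13.6 y = -53024.79
33.8 x − 330.6 y = 8368.78
Solving: x ≈ -131.902, y ≈ -38.799 km (keep extra digits for the depth step; rounded: -131.9, -38.8).
Then from the S04 sphere: z² = 95.62² − (x + 146.7)² − (y − 39.8)² with x = -131.902, y = -38.799, so z ≈ 52.406 ≈ 52.4 km.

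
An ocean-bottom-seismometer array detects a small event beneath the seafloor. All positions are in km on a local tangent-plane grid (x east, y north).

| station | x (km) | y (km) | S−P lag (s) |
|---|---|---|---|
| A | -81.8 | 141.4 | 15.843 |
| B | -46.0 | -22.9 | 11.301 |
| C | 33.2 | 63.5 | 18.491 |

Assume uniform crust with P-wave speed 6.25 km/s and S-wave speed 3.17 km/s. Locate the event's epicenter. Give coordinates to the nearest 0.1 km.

Distance from S−P lag: d = Δt · v_P v_S / (v_P − v_S) = Δt · (6.25·3.17)/(6.25−3.17) ≈ 6.4326·Δt.
So d_A = 101.91, d_B = 72.70, d_C = 118.95 km.
Circle about each station: (x + 81.8)² + (y − 141.4)² = 101.91²; (x + 46.0)² + (y + 22.9)² = 72.70²; (x − 33.2)² + (y − 63.5)² = 118.95².
Subtracting the A equation from the B and C equations removes the quadratic terms:
71.6 x − 328.6 y = -18944.43
230.0 x − 155.8 y = -25314.16
Solving the 2×2 system: x ≈ -83.3, y ≈ 39.5 km.

x ≈ -83.3 km, y ≈ 39.5 km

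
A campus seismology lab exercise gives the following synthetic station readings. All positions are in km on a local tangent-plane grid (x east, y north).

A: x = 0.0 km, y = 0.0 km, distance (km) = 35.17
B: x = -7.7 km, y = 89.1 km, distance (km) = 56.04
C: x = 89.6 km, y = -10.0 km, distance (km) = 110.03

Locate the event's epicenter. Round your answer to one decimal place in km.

Circle about each station: x² + y² = 35.17²; (x + 7.7)² + (y − 89.1)² = 56.04²; (x − 89.6)² + (y + 10.0)² = 110.03².
Subtracting pairs of circle equations eliminates x²+y² and gives linear equations (the radical axes):
-15.4 x + 178.2 y = 6094.55
179.2 x − 20.0 y = -2741.51
Solving the 2×2 system: x ≈ -11.6, y ≈ 33.2 km.

-11.6 km east, 33.2 km north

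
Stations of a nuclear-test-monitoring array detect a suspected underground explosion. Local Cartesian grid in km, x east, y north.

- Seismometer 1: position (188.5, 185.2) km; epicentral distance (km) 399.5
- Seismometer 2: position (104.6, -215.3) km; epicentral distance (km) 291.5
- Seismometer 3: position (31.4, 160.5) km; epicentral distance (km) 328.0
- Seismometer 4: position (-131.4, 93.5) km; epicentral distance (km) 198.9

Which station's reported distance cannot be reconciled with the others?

Solve using three stations at a time. Using Seismometer 2, Seismometer 3, Seismometer 4 (subtract circle equations pairwise → linear system) gives (x, y) ≈ (-164.4, -102.7).
Distances from that point to each station vs reported:
  Seismometer 1: calculated 455.4 vs reported 399.5 → residual 55.9 km
  Seismometer 2: calculated 291.6 vs reported 291.5 → residual 0.1 km
  Seismometer 3: calculated 328.1 vs reported 328.0 → residual 0.1 km
  Seismometer 4: calculated 199.0 vs reported 198.9 → residual 0.1 km
Seismometer 2, Seismometer 3, Seismometer 4 are mutually consistent (residuals ≈ 0); Seismometer 1 is off by 55.9 km.

Seismometer 1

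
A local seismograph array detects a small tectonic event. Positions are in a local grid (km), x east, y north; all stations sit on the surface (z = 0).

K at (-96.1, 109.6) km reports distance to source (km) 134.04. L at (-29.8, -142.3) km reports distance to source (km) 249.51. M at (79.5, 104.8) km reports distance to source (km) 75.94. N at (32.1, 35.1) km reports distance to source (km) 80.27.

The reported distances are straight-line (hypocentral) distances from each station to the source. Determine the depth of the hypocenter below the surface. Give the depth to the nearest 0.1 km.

Each station gives a sphere (x−x_i)² + (y−y_i)² + z² = d_i² (stations at z=0).
Subtracting the K sphere from L and M: z² cancels, leaving linear equations in x and y:
132.6 x − 503.8 y = -44398.56
351.2 x − 9.6 y = 8255.76
Solving: x ≈ 26.104, y ≈ 94.998 km (keep extra digits for the depth step; rounded: 26.1, 95.0).
Then from the K sphere: z² = 134.04² − (x + 96.1)² − (y − 109.6)² with x = 26.104, y = 94.998, so z ≈ 53.101 ≈ 53.1 km.

53.1 km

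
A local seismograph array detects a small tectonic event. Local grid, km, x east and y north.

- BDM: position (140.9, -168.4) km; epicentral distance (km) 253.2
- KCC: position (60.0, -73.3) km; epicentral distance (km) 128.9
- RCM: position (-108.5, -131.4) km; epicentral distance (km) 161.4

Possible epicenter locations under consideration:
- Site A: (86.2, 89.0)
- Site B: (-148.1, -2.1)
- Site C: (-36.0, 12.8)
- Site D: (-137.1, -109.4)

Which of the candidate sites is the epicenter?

For each candidate, compare |candidate − station| to the reported distance:
Site A: residuals BDM 9.9, KCC 35.5, RCM 132.7 → max 132.7 km
Site B: residuals BDM 80.2, KCC 91.0, RCM 26.2 → max 91.0 km
Site C: residuals BDM 0.0, KCC 0.1, RCM 0.0 → max 0.1 km
Site D: residuals BDM 31.0, KCC 71.5, RCM 125.3 → max 125.3 km
Only Site C has all residuals ≈ 0.

Site C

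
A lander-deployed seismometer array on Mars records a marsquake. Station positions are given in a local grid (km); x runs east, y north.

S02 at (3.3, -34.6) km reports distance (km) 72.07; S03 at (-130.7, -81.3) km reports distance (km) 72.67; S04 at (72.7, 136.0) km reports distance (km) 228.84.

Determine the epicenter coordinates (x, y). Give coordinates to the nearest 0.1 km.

(-68.1, -44.4)

Circle about each station: (x − 3.3)² + (y + 34.6)² = 72.07²; (x + 130.7)² + (y + 81.3)² = 72.67²; (x − 72.7)² + (y − 136.0)² = 228.84².
Subtracting pairs of circle equations eliminates x²+y² and gives linear equations (the radical axes):
-268.0 x − 93.4 y = 22397.29
138.8 x + 341.2 y = -24600.42
Solving the 2×2 system: x ≈ -68.1, y ≈ -44.4 km.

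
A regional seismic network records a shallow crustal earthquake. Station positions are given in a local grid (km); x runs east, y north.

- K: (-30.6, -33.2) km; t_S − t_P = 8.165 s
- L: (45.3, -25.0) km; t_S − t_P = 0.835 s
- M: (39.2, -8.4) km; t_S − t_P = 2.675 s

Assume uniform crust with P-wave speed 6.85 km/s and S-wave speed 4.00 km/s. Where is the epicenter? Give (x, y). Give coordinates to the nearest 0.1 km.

Distance from S−P lag: d = Δt · v_P v_S / (v_P − v_S) = Δt · (6.85·4.00)/(6.85−4.00) ≈ 9.6140·Δt.
So d_K = 78.50, d_L = 8.03, d_M = 25.72 km.
Circle about each station: (x + 30.6)² + (y + 33.2)² = 78.50²; (x − 45.3)² + (y + 25.0)² = 8.03²; (x − 39.2)² + (y + 8.4)² = 25.72².
Subtracting the K equation from the L and M equations removes the quadratic terms:
151.8 x + 16.4 y = 6736.26
139.6 x + 49.6 y = 5069.33
Solving the 2×2 system: x ≈ 47.9, y ≈ -32.6 km.

47.9 km east, -32.6 km north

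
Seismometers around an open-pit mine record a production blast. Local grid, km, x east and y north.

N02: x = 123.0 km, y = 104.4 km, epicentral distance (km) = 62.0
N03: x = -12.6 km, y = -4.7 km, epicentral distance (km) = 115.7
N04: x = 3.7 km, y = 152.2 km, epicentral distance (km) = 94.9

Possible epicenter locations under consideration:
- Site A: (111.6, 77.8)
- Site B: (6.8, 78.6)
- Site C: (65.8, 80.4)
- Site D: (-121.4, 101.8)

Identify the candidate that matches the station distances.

Site C

For each candidate, compare |candidate − station| to the reported distance:
Site A: residuals N02 33.1, N03 33.4, N04 36.2 → max 36.2 km
Site B: residuals N02 57.0, N03 30.2, N04 21.2 → max 57.0 km
Site C: residuals N02 0.0, N03 0.0, N04 0.0 → max 0.0 km
Site D: residuals N02 182.4, N03 36.5, N04 40.0 → max 182.4 km
Only Site C has all residuals ≈ 0.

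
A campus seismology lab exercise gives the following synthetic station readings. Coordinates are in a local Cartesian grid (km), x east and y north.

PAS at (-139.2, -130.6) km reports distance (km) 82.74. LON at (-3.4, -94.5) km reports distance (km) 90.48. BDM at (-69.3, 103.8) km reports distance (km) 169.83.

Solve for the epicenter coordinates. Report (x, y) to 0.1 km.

Circle about each station: (x + 139.2)² + (y + 130.6)² = 82.74²; (x + 3.4)² + (y + 94.5)² = 90.48²; (x + 69.3)² + (y − 103.8)² = 169.83².
Subtracting the PAS equation from the LON and BDM equations removes the quadratic terms:
271.6 x + 72.2 y = -28831.91
139.8 x + 468.8 y = -42852.39
Solving the 2×2 system: x ≈ -88.9, y ≈ -64.9 km.

-88.9 km east, -64.9 km north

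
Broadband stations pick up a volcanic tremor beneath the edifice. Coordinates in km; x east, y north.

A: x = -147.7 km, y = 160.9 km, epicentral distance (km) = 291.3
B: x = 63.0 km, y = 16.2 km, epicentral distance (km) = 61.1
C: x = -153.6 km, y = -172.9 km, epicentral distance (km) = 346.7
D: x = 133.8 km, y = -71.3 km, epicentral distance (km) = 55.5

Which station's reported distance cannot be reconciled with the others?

D

Solve using three stations at a time. Using A, B, C (subtract circle equations pairwise → linear system) gives (x, y) ≈ (118.3, 42.2).
Distances from that point to each station vs reported:
  A: calculated 291.3 vs reported 291.3 → residual 0.0 km
  B: calculated 61.1 vs reported 61.1 → residual 0.0 km
  C: calculated 346.7 vs reported 346.7 → residual 0.0 km
  D: calculated 114.5 vs reported 55.5 → residual 59.0 km
A, B, C are mutually consistent (residuals ≈ 0); D is off by 59.0 km.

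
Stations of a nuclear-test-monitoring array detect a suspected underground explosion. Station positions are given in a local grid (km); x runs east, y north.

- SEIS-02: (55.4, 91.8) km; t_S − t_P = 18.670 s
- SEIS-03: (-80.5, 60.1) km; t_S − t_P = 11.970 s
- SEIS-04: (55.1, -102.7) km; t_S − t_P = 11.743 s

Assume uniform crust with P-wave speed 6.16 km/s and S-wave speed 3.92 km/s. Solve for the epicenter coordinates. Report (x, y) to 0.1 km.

Distance from S−P lag: d = Δt · v_P v_S / (v_P − v_S) = Δt · (6.16·3.92)/(6.16−3.92) ≈ 10.7800·Δt.
So d_SEIS-02 = 201.26, d_SEIS-03 = 129.04, d_SEIS-04 = 126.59 km.
Circle about each station: (x − 55.4)² + (y − 91.8)² = 201.26²; (x + 80.5)² + (y − 60.1)² = 129.04²; (x − 55.1)² + (y + 102.7)² = 126.59².
Subtracting pairs of circle equations eliminates x²+y² and gives linear equations (the radical axes):
-271.8 x − 63.4 y = 22450.13
-0.6 x − 389.0 y = 26567.46
Solving the 2×2 system: x ≈ -66.7, y ≈ -68.2 km.
Check against SEIS-02 (with the unrounded x, y): √((x − 55.4)²+(y − 91.8)²) = 201.26 ≈ 201.26 km. ✓

-66.7 km east, -68.2 km north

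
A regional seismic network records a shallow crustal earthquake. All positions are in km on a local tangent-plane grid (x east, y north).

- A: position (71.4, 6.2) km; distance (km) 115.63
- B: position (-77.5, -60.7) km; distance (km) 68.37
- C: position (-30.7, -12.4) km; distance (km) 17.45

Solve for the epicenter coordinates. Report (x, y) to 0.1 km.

(-44.0, -1.1)

Circle about each station: (x − 71.4)² + (y − 6.2)² = 115.63²; (x + 77.5)² + (y + 60.7)² = 68.37²; (x + 30.7)² + (y + 12.4)² = 17.45².
Subtracting pairs of circle equations eliminates x²+y² and gives linear equations (the radical axes):
-297.8 x − 133.8 y = 13250.18
-204.2 x − 37.2 y = 9025.64
Solving the 2×2 system: x ≈ -44.0, y ≈ -1.1 km.
Check against A (with the unrounded x, y): √((x − 71.4)²+(y − 6.2)²) = 115.63 ≈ 115.63 km. ✓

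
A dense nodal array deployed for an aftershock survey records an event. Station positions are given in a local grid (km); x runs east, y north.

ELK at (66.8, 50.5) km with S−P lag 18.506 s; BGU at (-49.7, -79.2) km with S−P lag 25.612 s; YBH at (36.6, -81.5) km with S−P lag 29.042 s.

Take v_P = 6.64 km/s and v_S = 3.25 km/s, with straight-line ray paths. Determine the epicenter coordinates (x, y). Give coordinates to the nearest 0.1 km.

Distance from S−P lag: d = Δt · v_P v_S / (v_P − v_S) = Δt · (6.64·3.25)/(6.64−3.25) ≈ 6.3658·Δt.
So d_ELK = 117.81, d_BGU = 163.04, d_YBH = 184.88 km.
Circle about each station: (x − 66.8)² + (y − 50.5)² = 117.81²; (x + 49.7)² + (y + 79.2)² = 163.04²; (x − 36.6)² + (y + 81.5)² = 184.88².
Subtracting pairs of circle equations eliminates x²+y² and gives linear equations (the radical axes):
-233.0 x − 259.4 y = -10972.61
-60.4 x − 264.0 y = -19332.10
Solving the 2×2 system: x ≈ -46.2, y ≈ 83.8 km.

(-46.2, 83.8)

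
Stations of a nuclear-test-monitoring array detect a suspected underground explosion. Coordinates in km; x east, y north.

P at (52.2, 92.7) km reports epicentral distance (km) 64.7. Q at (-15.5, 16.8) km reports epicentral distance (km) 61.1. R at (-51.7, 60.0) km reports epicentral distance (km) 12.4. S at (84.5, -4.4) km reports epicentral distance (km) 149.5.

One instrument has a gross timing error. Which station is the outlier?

P

Solve using three stations at a time. Using Q, R, S (subtract circle equations pairwise → linear system) gives (x, y) ≈ (-45.0, 70.3).
Distances from that point to each station vs reported:
  P: calculated 99.8 vs reported 64.7 → residual 35.1 km
  Q: calculated 61.1 vs reported 61.1 → residual 0.0 km
  R: calculated 12.3 vs reported 12.4 → residual 0.1 km
  S: calculated 149.5 vs reported 149.5 → residual 0.0 km
Q, R, S are mutually consistent (residuals ≈ 0); P is off by 35.1 km.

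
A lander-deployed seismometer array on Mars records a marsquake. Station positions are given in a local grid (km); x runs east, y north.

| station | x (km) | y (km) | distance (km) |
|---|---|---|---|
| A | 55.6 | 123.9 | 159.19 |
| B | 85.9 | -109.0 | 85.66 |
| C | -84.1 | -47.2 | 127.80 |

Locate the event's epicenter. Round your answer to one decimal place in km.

Circle about each station: (x − 55.6)² + (y − 123.9)² = 159.19²; (x − 85.9)² + (y + 109.0)² = 85.66²; (x + 84.1)² + (y + 47.2)² = 127.80².
Subtracting the A equation from the B and C equations removes the quadratic terms:
60.6 x − 465.8 y = 18821.06
-279.4 x − 342.2 y = -133.30
Solving the 2×2 system: x ≈ 43.1, y ≈ -34.8 km.
Check against A (with the unrounded x, y): √((x − 55.6)²+(y − 123.9)²) = 159.19 ≈ 159.19 km. ✓

x ≈ 43.1 km, y ≈ -34.8 km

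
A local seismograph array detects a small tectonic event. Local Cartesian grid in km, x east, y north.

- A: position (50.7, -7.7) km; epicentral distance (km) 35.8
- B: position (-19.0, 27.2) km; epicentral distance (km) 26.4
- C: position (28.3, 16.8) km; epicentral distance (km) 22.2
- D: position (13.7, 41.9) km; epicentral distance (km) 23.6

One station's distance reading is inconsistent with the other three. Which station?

A

Solve using three stations at a time. Using B, C, D (subtract circle equations pairwise → linear system) gives (x, y) ≈ (6.3, 19.5).
Distances from that point to each station vs reported:
  A: calculated 52.1 vs reported 35.8 → residual 16.3 km
  B: calculated 26.4 vs reported 26.4 → residual 0.0 km
  C: calculated 22.2 vs reported 22.2 → residual 0.0 km
  D: calculated 23.6 vs reported 23.6 → residual 0.0 km
B, C, D are mutually consistent (residuals ≈ 0); A is off by 16.3 km.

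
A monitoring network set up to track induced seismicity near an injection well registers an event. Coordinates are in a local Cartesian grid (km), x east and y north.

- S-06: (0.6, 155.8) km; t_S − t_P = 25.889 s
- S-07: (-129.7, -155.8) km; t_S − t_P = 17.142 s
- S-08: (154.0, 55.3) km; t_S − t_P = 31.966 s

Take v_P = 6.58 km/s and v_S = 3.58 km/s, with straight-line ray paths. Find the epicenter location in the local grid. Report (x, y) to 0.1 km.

Distance from S−P lag: d = Δt · v_P v_S / (v_P − v_S) = Δt · (6.58·3.58)/(6.58−3.58) ≈ 7.8521·Δt.
So d_S-06 = 203.28, d_S-07 = 134.60, d_S-08 = 251.00 km.
Circle about each station: (x − 0.6)² + (y − 155.8)² = 203.28²; (x + 129.7)² + (y + 155.8)² = 134.60²; (x − 154.0)² + (y − 55.3)² = 251.00².
Subtracting the S-06 equation from the S-07 and S-08 equations removes the quadratic terms:
-260.6 x − 623.2 y = 40027.33
306.8 x − 201.0 y = -19178.15
Solving the 2×2 system: x ≈ -82.1, y ≈ -29.9 km.

(-82.1, -29.9)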